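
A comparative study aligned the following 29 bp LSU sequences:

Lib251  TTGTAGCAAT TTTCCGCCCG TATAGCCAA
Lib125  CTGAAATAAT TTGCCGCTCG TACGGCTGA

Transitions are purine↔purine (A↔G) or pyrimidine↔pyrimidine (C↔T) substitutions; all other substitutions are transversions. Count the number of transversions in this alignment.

2

Mismatches occur at site 1 (T→C, transition), site 4 (T→A, transversion), site 6 (G→A, transition), site 7 (C→T, transition), site 13 (T→G, transversion), site 18 (C→T, transition), site 23 (T→C, transition), site 24 (A→G, transition), site 27 (C→T, transition), site 28 (A→G, transition).
Of the 10 differences, 8 transitions and 2 transversions, so the answer is 2.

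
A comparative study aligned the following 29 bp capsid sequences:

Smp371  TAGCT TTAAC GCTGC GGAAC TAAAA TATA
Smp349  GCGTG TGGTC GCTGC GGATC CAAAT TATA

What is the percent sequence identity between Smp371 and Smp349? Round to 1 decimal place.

65.5%

Differing sites — 1:T/G; 2:A/C; 4:C/T; 5:T/G; 7:T/G; 8:A/G; 9:A/T; 19:A/T; 21:T/C; 25:A/T.
19 of the 29 sites match, so the percent identity is 19/29 × 100 = 65.5%.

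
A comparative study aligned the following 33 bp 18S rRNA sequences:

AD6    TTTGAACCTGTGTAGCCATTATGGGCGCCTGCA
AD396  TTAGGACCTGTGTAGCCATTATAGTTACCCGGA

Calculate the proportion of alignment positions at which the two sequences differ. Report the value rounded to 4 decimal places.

0.2424

The sequences differ at positions 3 (T/A), 5 (A/G), 23 (G/A), 25 (G/T), 26 (C/T), 27 (G/A), 30 (T/C), 32 (C/G).
There are 8 differences over 33 sites, so p = 8/33 = 0.2424.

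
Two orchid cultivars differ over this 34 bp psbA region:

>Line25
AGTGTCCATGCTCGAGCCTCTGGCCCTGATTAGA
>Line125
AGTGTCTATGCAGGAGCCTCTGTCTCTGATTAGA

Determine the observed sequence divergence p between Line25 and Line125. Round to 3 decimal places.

Differing sites — 7:C/T; 12:T/A; 13:C/G; 23:G/T; 25:C/T.
There are 5 differences over 34 sites, so p = 5/34 = 0.147.

0.147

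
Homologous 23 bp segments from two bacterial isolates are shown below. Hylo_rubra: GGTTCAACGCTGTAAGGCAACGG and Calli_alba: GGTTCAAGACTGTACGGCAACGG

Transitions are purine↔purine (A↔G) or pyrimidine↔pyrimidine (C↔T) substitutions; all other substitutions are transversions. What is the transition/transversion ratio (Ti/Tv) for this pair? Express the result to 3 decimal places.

0.500

Differing sites — 8:C/G (Tv); 9:G/A (Ti); 15:A/C (Tv).
Of the 3 differences, 1 transition and 2 transversions, so Ti/Tv = 1/2 = 0.500.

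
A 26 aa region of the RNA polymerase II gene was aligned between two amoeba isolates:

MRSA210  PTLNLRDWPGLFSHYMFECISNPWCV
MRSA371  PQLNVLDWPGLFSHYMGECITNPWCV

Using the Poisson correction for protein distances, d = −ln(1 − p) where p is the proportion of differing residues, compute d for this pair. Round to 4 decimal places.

0.2136

Differing sites — 2:T/Q; 5:L/V; 6:R/L; 17:F/G; 21:S/T.
p = 5/26 = 0.192308.
d = −ln(1 − 0.192308) = −ln(0.807692) = 0.2136.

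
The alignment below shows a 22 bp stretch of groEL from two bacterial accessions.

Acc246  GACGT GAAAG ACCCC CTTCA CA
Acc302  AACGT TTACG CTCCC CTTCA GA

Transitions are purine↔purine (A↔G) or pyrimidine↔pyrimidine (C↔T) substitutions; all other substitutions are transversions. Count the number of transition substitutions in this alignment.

2

Mismatches occur at site 1 (G/A, transition), site 6 (G/T, transversion), site 7 (A/T, transversion), site 9 (A/C, transversion), site 11 (A/C, transversion), site 12 (C/T, transition), site 21 (C/G, transversion).
Of the 7 differences, 2 transitions and 5 transversions, so the answer is 2.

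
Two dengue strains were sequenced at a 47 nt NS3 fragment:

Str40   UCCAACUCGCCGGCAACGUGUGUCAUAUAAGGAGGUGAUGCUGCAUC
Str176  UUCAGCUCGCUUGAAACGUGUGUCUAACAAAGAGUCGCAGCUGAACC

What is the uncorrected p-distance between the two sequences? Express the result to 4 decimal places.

0.3191

The sequences differ at positions 2 (C/U), 5 (A/G), 11 (C/U), 12 (G/U), 14 (C/A), 25 (A/U), 26 (U/A), 28 (U/C), 31 (G/A), 35 (G/U), 36 (U/C), 38 (A/C), 39 (U/A), 44 (C/A), 46 (U/C).
There are 15 differences over 47 sites, so p = 15/47 = 0.3191.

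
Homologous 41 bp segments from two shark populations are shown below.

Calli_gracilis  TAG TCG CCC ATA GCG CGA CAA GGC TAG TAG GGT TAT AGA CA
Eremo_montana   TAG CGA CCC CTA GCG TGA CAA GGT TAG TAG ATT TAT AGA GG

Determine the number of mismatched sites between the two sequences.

10

Differing sites — 4:T/C; 5:C/G; 6:G/A; 10:A/C; 16:C/T; 24:C/T; 31:G/A; 32:G/T; 40:C/G; 41:A/G.
That gives 10 mismatches out of 41 aligned sites, so the Hamming distance is 10.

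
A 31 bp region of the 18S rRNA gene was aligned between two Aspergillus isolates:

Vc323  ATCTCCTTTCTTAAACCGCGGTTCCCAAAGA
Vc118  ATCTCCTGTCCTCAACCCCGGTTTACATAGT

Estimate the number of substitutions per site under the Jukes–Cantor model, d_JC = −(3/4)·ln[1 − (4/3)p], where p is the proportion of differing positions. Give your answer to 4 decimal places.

0.3163

Mismatches occur at site 8 (T→G), site 11 (T→C), site 13 (A→C), site 18 (G→C), site 24 (C→T), site 25 (C→A), site 28 (A→T), site 31 (A→T).
p = 8/31 = 0.258065.
d = −0.75 · ln(1 − (4/3)·0.258065) = −0.75 · ln(0.655913) = −0.75 · (-0.421727) = 0.3163.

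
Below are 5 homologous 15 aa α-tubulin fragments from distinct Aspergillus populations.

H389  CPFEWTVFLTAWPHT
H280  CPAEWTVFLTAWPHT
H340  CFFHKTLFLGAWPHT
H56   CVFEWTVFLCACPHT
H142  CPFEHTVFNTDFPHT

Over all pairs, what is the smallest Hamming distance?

Pairwise Hamming distances:
  H389 vs H280: 1
  H389 vs H340: 5
  H389 vs H56: 3
  H389 vs H142: 4
  H280 vs H340: 6
  H280 vs H56: 4
  H280 vs H142: 5
  H340 vs H56: 6
  H340 vs H142: 8
  H56 vs H142: 6
The smallest is 1, between H389 and H280.

1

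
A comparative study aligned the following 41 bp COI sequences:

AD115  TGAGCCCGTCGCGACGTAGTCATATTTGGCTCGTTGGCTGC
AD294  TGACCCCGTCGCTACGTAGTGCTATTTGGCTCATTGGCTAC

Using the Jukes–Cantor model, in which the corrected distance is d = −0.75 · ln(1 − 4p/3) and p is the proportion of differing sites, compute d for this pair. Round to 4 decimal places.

0.1628

The sequences differ at positions 4 (G/C), 13 (G/T), 21 (C/G), 22 (A/C), 33 (G/A), 40 (G/A).
p = 6/41 = 0.146341.
d = −0.75 · ln(1 − (4/3)·0.146341) = −0.75 · ln(0.804879) = −0.75 · (-0.217063) = 0.1628.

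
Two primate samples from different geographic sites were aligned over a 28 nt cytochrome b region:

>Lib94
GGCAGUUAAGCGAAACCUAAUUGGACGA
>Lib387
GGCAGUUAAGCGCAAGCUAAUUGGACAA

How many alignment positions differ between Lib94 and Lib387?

The sequences differ at positions 13 (A/C), 16 (C/G), 27 (G/A).
That gives 3 mismatches out of 28 aligned sites, so the Hamming distance is 3.

3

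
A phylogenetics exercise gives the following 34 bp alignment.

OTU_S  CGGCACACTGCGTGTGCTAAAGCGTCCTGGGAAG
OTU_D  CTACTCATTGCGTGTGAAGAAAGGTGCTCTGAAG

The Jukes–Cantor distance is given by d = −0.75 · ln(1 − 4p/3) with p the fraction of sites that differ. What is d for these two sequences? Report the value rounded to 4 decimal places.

The sequences differ at positions 2 (G/T), 3 (G/A), 5 (A/T), 8 (C/T), 17 (C/A), 18 (T/A), 19 (A/G), 22 (G/A), 23 (C/G), 26 (C/G), 29 (G/C), 30 (G/T).
p = 12/34 = 0.352941.
d = −0.75 · ln(1 − (4/3)·0.352941) = −0.75 · ln(0.529412) = −0.75 · (-0.635988) = 0.4770.

0.4770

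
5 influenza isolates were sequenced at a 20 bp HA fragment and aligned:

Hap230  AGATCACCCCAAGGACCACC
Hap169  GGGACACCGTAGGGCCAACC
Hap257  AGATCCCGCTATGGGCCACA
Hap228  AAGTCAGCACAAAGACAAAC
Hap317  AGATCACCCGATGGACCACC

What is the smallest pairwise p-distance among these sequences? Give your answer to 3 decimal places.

0.100

Pairwise Hamming distances:
  Hap230 vs Hap169: 8
  Hap230 vs Hap257: 6
  Hap230 vs Hap228: 7
  Hap230 vs Hap317: 2
  Hap169 vs Hap257: 10
  Hap169 vs Hap228: 10
  Hap169 vs Hap317: 8
  Hap257 vs Hap228: 13
  Hap257 vs Hap317: 5
  Hap228 vs Hap317: 9
The smallest is 2 mismatches, between Hap230 and Hap317; p = 2/20 = 0.100.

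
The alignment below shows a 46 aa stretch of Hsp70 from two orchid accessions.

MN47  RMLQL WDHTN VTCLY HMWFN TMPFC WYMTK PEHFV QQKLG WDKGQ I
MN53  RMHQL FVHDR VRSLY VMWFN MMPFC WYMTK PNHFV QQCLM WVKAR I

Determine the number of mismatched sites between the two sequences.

Differing sites — 3:L/H; 6:W/F; 7:D/V; 9:T/D; 10:N/R; 12:T/R; 13:C/S; 16:H/V; 21:T/M; 32:E/N; 38:K/C; 40:G/M; 42:D/V; 44:G/A; 45:Q/R.
That gives 15 mismatches out of 46 aligned sites, so the Hamming distance is 15.

15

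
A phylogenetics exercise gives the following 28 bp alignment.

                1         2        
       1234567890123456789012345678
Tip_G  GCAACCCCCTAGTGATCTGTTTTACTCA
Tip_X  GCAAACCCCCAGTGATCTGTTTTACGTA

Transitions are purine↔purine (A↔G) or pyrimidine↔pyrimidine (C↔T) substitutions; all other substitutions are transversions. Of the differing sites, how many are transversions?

The sequences differ at positions 5 (C/A, transversion), 10 (T/C, transition), 26 (T/G, transversion), 27 (C/T, transition).
Of the 4 differences, 2 transitions and 2 transversions, so the answer is 2.

2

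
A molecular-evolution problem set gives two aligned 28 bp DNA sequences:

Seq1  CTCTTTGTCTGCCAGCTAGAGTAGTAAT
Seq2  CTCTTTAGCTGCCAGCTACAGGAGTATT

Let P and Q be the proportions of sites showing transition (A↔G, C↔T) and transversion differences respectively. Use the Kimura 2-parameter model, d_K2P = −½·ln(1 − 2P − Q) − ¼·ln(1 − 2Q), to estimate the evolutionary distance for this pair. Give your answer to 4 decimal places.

0.2047

Differing sites — 7:G/A (Ti); 8:T/G (Tv); 19:G/C (Tv); 22:T/G (Tv); 27:A/T (Tv).
Of the 5 differences, 1 transition and 4 transversions over 28 sites: P = 1/28 = 0.035714, Q = 4/28 = 0.142857.
d = −0.5·ln(0.785715) − 0.25·ln(0.714286) = −0.5·(-0.241161) − 0.25·(-0.336472) = 0.2047.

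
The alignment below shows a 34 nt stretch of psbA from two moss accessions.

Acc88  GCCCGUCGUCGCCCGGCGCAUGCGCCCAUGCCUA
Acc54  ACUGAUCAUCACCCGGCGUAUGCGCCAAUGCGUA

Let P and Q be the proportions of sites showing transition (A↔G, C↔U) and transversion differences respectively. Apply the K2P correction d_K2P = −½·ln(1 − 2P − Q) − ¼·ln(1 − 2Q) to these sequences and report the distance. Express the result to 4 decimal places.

Mismatches occur at site 1 (G→A, transition), site 3 (C→U, transition), site 4 (C→G, transversion), site 5 (G→A, transition), site 8 (G→A, transition), site 11 (G→A, transition), site 19 (C→U, transition), site 27 (C→A, transversion), site 32 (C→G, transversion).
Of the 9 differences, 6 transitions and 3 transversions over 34 sites: P = 6/34 = 0.176471, Q = 3/34 = 0.088235.
d = −0.5·ln(0.558823) − 0.25·ln(0.823530) = −0.5·(-0.581922) − 0.25·(-0.194155) = 0.3395.

0.3395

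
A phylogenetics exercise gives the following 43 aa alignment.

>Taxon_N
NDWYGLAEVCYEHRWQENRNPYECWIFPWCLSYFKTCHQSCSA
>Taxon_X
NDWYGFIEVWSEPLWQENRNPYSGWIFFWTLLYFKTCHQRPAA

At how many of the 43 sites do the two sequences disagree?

The sequences differ at positions 6 (L/F), 7 (A/I), 10 (C/W), 11 (Y/S), 13 (H/P), 14 (R/L), 23 (E/S), 24 (C/G), 28 (P/F), 30 (C/T), 32 (S/L), 40 (S/R), 41 (C/P), 42 (S/A).
That gives 14 mismatches out of 43 aligned sites, so the Hamming distance is 14.

14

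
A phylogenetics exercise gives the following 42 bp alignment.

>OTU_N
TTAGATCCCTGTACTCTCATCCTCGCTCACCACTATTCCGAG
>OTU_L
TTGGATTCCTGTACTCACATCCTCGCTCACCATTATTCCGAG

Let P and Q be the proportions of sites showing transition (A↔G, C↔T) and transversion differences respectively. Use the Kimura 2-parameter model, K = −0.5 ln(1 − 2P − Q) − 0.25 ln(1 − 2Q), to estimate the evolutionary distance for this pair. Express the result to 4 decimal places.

Differing sites — 3:A/G (Ti); 7:C/T (Ti); 17:T/A (Tv); 33:C/T (Ti).
Of the 4 differences, 3 transitions and 1 transversion over 42 sites: P = 3/42 = 0.071429, Q = 1/42 = 0.023810.
d = −0.5·ln(0.833332) − 0.25·ln(0.952380) = −0.5·(-0.182323) − 0.25·(-0.048791) = 0.1034.

0.1034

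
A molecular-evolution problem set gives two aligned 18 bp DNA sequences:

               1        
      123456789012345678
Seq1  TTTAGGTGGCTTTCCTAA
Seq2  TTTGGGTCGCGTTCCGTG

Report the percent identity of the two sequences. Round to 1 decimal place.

Mismatches occur at site 4 (A↔G), site 8 (G↔C), site 11 (T↔G), site 16 (T↔G), site 17 (A↔T), site 18 (A↔G).
12 of the 18 sites match, so the percent identity is 12/18 × 100 = 66.7%.

66.7%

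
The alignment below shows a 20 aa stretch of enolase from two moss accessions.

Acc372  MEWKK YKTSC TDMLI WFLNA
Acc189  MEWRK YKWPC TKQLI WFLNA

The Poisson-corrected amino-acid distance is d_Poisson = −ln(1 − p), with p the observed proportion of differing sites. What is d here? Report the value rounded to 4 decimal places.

Differing sites — 4:K/R; 8:T/W; 9:S/P; 12:D/K; 13:M/Q.
p = 5/20 = 0.250000.
d = −ln(1 − 0.250000) = −ln(0.750000) = 0.2877.

0.2877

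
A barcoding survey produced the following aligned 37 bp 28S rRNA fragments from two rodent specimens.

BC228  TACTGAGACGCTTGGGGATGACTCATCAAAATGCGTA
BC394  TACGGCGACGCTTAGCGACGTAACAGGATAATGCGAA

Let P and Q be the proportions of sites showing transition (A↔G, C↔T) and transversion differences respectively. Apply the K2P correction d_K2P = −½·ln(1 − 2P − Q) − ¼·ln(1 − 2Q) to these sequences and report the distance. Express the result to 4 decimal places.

0.4321

Mismatches occur at site 4 (T↔G, transversion), site 6 (A↔C, transversion), site 14 (G↔A, transition), site 16 (G↔C, transversion), site 19 (T↔C, transition), site 21 (A↔T, transversion), site 22 (C↔A, transversion), site 23 (T↔A, transversion), site 26 (T↔G, transversion), site 27 (C↔G, transversion), site 29 (A↔T, transversion), site 36 (T↔A, transversion).
Of the 12 differences, 2 transitions and 10 transversions over 37 sites: P = 2/37 = 0.054054, Q = 10/37 = 0.270270.
d = −0.5·ln(0.621622) − 0.25·ln(0.459460) = −0.5·(-0.475423) − 0.25·(-0.777703) = 0.4321.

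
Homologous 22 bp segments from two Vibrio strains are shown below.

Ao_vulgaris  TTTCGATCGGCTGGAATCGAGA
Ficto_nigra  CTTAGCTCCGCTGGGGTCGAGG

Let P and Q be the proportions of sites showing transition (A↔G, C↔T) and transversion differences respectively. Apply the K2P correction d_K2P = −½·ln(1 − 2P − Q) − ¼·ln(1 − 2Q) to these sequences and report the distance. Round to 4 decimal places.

0.4262

Differing sites — 1:T/C (Ti); 4:C/A (Tv); 6:A/C (Tv); 9:G/C (Tv); 15:A/G (Ti); 16:A/G (Ti); 22:A/G (Ti).
Of the 7 differences, 4 transitions and 3 transversions over 22 sites: P = 4/22 = 0.181818, Q = 3/22 = 0.136364.
d = −0.5·ln(0.500000) − 0.25·ln(0.727272) = −0.5·(-0.693147) − 0.25·(-0.318455) = 0.4262.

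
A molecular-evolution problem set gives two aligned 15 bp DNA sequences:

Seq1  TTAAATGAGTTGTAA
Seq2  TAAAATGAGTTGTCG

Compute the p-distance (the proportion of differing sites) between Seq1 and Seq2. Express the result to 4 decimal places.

Differing sites — 2:T/A; 14:A/C; 15:A/G.
There are 3 differences over 15 sites, so p = 3/15 = 0.2000.

0.2000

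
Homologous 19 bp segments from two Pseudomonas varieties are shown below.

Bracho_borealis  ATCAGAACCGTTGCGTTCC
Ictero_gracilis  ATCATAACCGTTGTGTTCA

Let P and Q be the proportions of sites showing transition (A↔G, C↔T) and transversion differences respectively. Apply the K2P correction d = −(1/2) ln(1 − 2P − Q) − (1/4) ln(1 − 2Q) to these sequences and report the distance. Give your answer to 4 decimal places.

0.1773

The sequences differ at positions 5 (G/T, transversion), 14 (C/T, transition), 19 (C/A, transversion).
Of the 3 differences, 1 transition and 2 transversions over 19 sites: P = 1/19 = 0.052632, Q = 2/19 = 0.105263.
d = −0.5·ln(0.789473) − 0.25·ln(0.789474) = −0.5·(-0.236390) − 0.25·(-0.236388) = 0.1773.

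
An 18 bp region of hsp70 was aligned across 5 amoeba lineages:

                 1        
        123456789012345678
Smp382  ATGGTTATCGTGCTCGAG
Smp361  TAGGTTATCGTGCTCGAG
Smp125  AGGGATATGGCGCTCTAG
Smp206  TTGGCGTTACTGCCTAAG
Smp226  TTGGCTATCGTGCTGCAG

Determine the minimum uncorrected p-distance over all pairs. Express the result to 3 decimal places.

0.111

Pairwise Hamming distances:
  Smp382 vs Smp361: 2
  Smp382 vs Smp125: 5
  Smp382 vs Smp206: 9
  Smp382 vs Smp226: 4
  Smp361 vs Smp125: 6
  Smp361 vs Smp206: 9
  Smp361 vs Smp226: 4
  Smp125 vs Smp206: 11
  Smp125 vs Smp226: 7
  Smp206 vs Smp226: 7
The smallest is 2 mismatches, between Smp382 and Smp361; p = 2/18 = 0.111.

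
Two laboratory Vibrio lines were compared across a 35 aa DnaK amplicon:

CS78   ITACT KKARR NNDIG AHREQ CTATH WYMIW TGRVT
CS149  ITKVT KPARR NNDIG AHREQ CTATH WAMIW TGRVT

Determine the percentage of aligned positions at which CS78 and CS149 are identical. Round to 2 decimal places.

88.57%

Differing sites — 3:A/K; 4:C/V; 7:K/P; 27:Y/A.
31 of the 35 sites match, so the percent identity is 31/35 × 100 = 88.57%.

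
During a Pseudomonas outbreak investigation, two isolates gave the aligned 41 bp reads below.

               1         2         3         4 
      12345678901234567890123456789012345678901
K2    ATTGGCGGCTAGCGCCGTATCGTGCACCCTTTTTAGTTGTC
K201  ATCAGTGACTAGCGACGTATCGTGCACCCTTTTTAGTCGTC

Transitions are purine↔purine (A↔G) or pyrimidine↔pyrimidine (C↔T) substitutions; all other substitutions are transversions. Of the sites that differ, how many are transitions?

5

Differing sites — 3:T/C (Ti); 4:G/A (Ti); 6:C/T (Ti); 8:G/A (Ti); 15:C/A (Tv); 38:T/C (Ti).
Of the 6 differences, 5 transitions and 1 transversion, so the answer is 5.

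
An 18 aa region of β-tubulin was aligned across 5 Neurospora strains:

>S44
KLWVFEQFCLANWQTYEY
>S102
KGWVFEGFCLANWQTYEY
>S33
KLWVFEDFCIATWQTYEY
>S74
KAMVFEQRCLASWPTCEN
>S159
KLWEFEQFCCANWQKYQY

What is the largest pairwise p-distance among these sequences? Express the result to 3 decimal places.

0.611

Pairwise Hamming distances:
  S44 vs S102: 2
  S44 vs S33: 3
  S44 vs S74: 7
  S44 vs S159: 4
  S102 vs S33: 4
  S102 vs S74: 8
  S102 vs S159: 6
  S33 vs S74: 9
  S33 vs S159: 6
  S74 vs S159: 11
The largest is 11 mismatches, between S74 and S159; p = 11/18 = 0.611.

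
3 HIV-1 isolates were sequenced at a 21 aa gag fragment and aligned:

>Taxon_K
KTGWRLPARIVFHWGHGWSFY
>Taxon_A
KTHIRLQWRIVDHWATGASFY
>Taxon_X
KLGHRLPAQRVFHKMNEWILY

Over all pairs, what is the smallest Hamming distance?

Pairwise Hamming distances:
  Taxon_K vs Taxon_A: 8
  Taxon_K vs Taxon_X: 10
  Taxon_A vs Taxon_X: 15
The smallest is 8, between Taxon_K and Taxon_A.

8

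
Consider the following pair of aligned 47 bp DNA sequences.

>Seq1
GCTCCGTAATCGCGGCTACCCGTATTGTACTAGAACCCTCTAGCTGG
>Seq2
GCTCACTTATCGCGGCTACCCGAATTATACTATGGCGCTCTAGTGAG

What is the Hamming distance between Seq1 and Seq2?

12

Differing sites — 5:C/A; 6:G/C; 8:A/T; 23:T/A; 27:G/A; 33:G/T; 34:A/G; 35:A/G; 37:C/G; 44:C/T; 45:T/G; 46:G/A.
That gives 12 mismatches out of 47 aligned sites, so the Hamming distance is 12.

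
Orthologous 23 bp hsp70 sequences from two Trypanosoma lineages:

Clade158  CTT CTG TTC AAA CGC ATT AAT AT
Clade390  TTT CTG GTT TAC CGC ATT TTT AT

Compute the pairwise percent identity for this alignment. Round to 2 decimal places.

Mismatches occur at site 1 (C↔T), site 7 (T↔G), site 9 (C↔T), site 10 (A↔T), site 12 (A↔C), site 19 (A↔T), site 20 (A↔T).
16 of the 23 sites match, so the percent identity is 16/23 × 100 = 69.57%.

69.57%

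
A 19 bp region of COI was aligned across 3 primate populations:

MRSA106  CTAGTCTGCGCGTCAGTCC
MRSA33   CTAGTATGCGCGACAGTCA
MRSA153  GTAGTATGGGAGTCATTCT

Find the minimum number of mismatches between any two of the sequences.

Pairwise Hamming distances:
  MRSA106 vs MRSA33: 3
  MRSA106 vs MRSA153: 6
  MRSA33 vs MRSA153: 6
The smallest is 3, between MRSA106 and MRSA33.

3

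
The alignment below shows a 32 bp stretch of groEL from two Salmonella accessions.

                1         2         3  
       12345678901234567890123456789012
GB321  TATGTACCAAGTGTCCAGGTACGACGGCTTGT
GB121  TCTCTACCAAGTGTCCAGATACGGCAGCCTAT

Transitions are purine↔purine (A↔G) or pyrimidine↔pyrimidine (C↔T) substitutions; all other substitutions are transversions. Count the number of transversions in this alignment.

2

Differing sites — 2:A/C (Tv); 4:G/C (Tv); 19:G/A (Ti); 24:A/G (Ti); 26:G/A (Ti); 29:T/C (Ti); 31:G/A (Ti).
Of the 7 differences, 5 transitions and 2 transversions, so the answer is 2.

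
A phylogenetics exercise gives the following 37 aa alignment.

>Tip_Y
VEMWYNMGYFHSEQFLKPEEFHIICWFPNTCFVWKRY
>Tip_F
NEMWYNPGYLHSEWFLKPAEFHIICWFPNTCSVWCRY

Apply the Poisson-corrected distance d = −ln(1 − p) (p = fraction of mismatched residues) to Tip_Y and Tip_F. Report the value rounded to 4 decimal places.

0.2097

Mismatches occur at site 1 (V↔N), site 7 (M↔P), site 10 (F↔L), site 14 (Q↔W), site 19 (E↔A), site 32 (F↔S), site 35 (K↔C).
p = 7/37 = 0.189189.
d = −ln(1 − 0.189189) = −ln(0.810811) = 0.2097.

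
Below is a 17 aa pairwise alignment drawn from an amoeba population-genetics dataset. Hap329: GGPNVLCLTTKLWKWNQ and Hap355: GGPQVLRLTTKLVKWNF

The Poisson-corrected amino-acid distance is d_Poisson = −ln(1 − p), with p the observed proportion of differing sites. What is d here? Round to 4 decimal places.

0.2683

Mismatches occur at site 4 (N/Q), site 7 (C/R), site 13 (W/V), site 17 (Q/F).
p = 4/17 = 0.235294.
d = −ln(1 − 0.235294) = −ln(0.764706) = 0.2683.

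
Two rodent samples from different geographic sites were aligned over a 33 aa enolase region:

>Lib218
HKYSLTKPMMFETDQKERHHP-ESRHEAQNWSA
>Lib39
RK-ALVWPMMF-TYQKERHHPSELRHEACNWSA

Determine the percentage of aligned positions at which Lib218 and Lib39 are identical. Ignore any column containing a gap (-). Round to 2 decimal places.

Excluding the 3 gap columns leaves 30 comparable sites.
Differing sites — 1:H/R; 4:S/A; 6:T/V; 7:K/W; 14:D/Y; 24:S/L; 29:Q/C.
23 of the 30 comparable sites match, so the percent identity is 23/30 × 100 = 76.67%.

76.67%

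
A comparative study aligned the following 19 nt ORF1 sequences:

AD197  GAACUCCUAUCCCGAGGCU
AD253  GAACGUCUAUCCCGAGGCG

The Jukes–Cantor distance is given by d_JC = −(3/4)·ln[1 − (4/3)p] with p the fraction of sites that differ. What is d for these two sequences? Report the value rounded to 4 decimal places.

Differing sites — 5:U/G; 6:C/U; 19:U/G.
p = 3/19 = 0.157895.
d = −0.75 · ln(1 − (4/3)·0.157895) = −0.75 · ln(0.789473) = −0.75 · (-0.236390) = 0.1773.

0.1773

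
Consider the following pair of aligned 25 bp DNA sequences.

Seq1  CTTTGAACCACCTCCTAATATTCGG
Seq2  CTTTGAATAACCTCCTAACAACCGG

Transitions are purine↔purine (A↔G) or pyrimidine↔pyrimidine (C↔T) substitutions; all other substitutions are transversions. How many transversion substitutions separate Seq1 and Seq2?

2

The sequences differ at positions 8 (C/T, transition), 9 (C/A, transversion), 19 (T/C, transition), 21 (T/A, transversion), 22 (T/C, transition).
Of the 5 differences, 3 transitions and 2 transversions, so the answer is 2.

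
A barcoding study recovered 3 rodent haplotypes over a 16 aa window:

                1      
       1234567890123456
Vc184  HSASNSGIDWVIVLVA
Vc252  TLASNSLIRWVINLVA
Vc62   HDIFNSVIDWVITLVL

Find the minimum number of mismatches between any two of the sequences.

Pairwise Hamming distances:
  Vc184 vs Vc252: 5
  Vc184 vs Vc62: 6
  Vc252 vs Vc62: 8
The smallest is 5, between Vc184 and Vc252.

5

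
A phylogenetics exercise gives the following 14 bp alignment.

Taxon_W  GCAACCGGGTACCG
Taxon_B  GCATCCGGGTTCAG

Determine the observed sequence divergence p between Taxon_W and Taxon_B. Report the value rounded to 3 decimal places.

The sequences differ at positions 4 (A/T), 11 (A/T), 13 (C/A).
There are 3 differences over 14 sites, so p = 3/14 = 0.214.

0.214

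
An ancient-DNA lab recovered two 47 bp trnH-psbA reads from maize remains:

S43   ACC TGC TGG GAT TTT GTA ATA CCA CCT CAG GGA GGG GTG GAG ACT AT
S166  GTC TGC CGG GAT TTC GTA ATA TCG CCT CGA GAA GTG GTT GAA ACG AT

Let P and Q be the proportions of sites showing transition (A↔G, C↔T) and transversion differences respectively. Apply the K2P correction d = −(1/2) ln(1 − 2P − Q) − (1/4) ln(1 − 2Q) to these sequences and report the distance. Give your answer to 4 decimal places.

0.3702

Differing sites — 1:A/G (Ti); 2:C/T (Ti); 7:T/C (Ti); 15:T/C (Ti); 22:C/T (Ti); 24:A/G (Ti); 29:A/G (Ti); 30:G/A (Ti); 32:G/A (Ti); 35:G/T (Tv); 39:G/T (Tv); 42:G/A (Ti); 45:T/G (Tv).
Of the 13 differences, 10 transitions and 3 transversions over 47 sites: P = 10/47 = 0.212766, Q = 3/47 = 0.063830.
d = −0.5·ln(0.510638) − 0.25·ln(0.872340) = −0.5·(-0.672094) − 0.25·(-0.136576) = 0.3702.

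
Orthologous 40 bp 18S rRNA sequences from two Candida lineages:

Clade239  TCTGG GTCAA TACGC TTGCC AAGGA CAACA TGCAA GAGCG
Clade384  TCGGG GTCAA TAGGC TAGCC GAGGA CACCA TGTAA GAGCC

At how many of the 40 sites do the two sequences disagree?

7

Mismatches occur at site 3 (T/G), site 13 (C/G), site 17 (T/A), site 21 (A/G), site 28 (A/C), site 33 (C/T), site 40 (G/C).
That gives 7 mismatches out of 40 aligned sites, so the Hamming distance is 7.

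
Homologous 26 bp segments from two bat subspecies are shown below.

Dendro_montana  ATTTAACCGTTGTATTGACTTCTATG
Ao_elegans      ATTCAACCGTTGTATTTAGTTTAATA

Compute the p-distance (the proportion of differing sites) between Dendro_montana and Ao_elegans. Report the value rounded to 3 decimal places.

0.231

The sequences differ at positions 4 (T/C), 17 (G/T), 19 (C/G), 22 (C/T), 23 (T/A), 26 (G/A).
There are 6 differences over 26 sites, so p = 6/26 = 0.231.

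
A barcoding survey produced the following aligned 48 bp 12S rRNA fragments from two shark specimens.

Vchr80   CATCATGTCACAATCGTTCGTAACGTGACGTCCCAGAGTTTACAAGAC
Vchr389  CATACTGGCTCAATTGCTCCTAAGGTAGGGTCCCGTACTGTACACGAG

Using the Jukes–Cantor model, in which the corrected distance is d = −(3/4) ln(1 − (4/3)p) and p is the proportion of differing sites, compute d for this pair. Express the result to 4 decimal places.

Mismatches occur at site 4 (C/A), site 5 (A/C), site 8 (T/G), site 10 (A/T), site 15 (C/T), site 17 (T/C), site 20 (G/C), site 24 (C/G), site 27 (G/A), site 28 (A/G), site 29 (C/G), site 35 (A/G), site 36 (G/T), site 38 (G/C), site 40 (T/G), site 45 (A/C), site 48 (C/G).
p = 17/48 = 0.354167.
d = −0.75 · ln(1 − (4/3)·0.354167) = −0.75 · ln(0.527777) = −0.75 · (-0.639081) = 0.4793.

0.4793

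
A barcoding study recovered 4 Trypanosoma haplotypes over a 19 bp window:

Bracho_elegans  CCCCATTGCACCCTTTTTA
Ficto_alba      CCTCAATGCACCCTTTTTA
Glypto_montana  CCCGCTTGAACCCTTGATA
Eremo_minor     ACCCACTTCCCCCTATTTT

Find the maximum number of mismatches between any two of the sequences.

11

Pairwise Hamming distances:
  Bracho_elegans vs Ficto_alba: 2
  Bracho_elegans vs Glypto_montana: 5
  Bracho_elegans vs Eremo_minor: 6
  Ficto_alba vs Glypto_montana: 7
  Ficto_alba vs Eremo_minor: 7
  Glypto_montana vs Eremo_minor: 11
The largest is 11, between Glypto_montana and Eremo_minor.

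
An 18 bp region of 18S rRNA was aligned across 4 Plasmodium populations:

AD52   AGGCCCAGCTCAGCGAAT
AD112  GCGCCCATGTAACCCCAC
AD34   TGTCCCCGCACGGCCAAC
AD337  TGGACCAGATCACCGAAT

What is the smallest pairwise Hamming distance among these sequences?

4

Pairwise Hamming distances:
  AD52 vs AD112: 9
  AD52 vs AD34: 7
  AD52 vs AD337: 4
  AD112 vs AD34: 11
  AD112 vs AD337: 9
  AD34 vs AD337: 9
The smallest is 4, between AD52 and AD337.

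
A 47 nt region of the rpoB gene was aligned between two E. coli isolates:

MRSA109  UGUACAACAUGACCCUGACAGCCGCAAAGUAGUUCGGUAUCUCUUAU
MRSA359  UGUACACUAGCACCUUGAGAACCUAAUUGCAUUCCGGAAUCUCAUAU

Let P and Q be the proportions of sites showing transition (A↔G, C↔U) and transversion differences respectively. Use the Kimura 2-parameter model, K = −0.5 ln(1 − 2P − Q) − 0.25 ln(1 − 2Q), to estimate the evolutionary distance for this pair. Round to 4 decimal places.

0.4538

The sequences differ at positions 7 (A/C, transversion), 8 (C/U, transition), 10 (U/G, transversion), 11 (G/C, transversion), 15 (C/U, transition), 19 (C/G, transversion), 21 (G/A, transition), 24 (G/U, transversion), 25 (C/A, transversion), 27 (A/U, transversion), 28 (A/U, transversion), 30 (U/C, transition), 32 (G/U, transversion), 34 (U/C, transition), 38 (U/A, transversion), 44 (U/A, transversion).
Of the 16 differences, 5 transitions and 11 transversions over 47 sites: P = 5/47 = 0.106383, Q = 11/47 = 0.234043.
d = −0.5·ln(0.553191) − 0.25·ln(0.531914) = −0.5·(-0.592052) − 0.25·(-0.631273) = 0.4538.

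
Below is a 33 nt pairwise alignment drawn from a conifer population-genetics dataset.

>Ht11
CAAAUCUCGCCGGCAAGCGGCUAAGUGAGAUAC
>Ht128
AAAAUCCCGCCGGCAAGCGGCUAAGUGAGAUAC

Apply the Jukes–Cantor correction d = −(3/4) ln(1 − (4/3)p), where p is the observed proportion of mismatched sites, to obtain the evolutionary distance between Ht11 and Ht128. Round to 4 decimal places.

Mismatches occur at site 1 (C↔A), site 7 (U↔C).
p = 2/33 = 0.060606.
d = −0.75 · ln(1 − (4/3)·0.060606) = −0.75 · ln(0.919192) = −0.75 · (-0.084260) = 0.0632.

0.0632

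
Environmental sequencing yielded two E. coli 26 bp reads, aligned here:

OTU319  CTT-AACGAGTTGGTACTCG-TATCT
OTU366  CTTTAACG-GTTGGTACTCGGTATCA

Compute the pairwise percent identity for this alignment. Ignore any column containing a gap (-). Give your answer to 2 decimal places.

Excluding the 3 gap columns leaves 23 comparable sites.
The sequences differ at position 26 (T/A).
22 of the 23 comparable sites match, so the percent identity is 22/23 × 100 = 95.65%.

95.65%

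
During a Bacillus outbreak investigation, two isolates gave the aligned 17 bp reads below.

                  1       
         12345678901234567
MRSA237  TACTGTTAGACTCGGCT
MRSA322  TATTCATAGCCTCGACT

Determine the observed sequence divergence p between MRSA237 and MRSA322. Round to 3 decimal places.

0.294

Mismatches occur at site 3 (C/T), site 5 (G/C), site 6 (T/A), site 10 (A/C), site 15 (G/A).
There are 5 differences over 17 sites, so p = 5/17 = 0.294.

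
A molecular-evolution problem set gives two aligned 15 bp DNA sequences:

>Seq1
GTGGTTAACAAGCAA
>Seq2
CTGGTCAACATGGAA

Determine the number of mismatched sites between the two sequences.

4

The sequences differ at positions 1 (G/C), 6 (T/C), 11 (A/T), 13 (C/G).
That gives 4 mismatches out of 15 aligned sites, so the Hamming distance is 4.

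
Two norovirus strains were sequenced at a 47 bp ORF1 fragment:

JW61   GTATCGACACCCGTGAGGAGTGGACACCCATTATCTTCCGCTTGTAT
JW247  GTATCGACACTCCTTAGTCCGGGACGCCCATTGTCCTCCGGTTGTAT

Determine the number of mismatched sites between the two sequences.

The sequences differ at positions 11 (C/T), 13 (G/C), 15 (G/T), 18 (G/T), 19 (A/C), 20 (G/C), 21 (T/G), 26 (A/G), 33 (A/G), 36 (T/C), 41 (C/G).
That gives 11 mismatches out of 47 aligned sites, so the Hamming distance is 11.

11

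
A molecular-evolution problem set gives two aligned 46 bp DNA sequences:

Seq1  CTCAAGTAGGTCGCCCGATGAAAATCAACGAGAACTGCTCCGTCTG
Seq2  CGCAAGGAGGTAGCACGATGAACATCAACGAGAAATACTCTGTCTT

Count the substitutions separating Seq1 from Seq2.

9

The sequences differ at positions 2 (T/G), 7 (T/G), 12 (C/A), 15 (C/A), 23 (A/C), 35 (C/A), 37 (G/A), 41 (C/T), 46 (G/T).
That gives 9 mismatches out of 46 aligned sites, so the Hamming distance is 9.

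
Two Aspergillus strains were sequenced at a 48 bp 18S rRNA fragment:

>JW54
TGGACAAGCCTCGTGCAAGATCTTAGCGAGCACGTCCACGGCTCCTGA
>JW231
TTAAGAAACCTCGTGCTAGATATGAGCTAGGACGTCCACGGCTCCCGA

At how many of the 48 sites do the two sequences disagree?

10

Mismatches occur at site 2 (G→T), site 3 (G→A), site 5 (C→G), site 8 (G→A), site 17 (A→T), site 22 (C→A), site 24 (T→G), site 28 (G→T), site 31 (C→G), site 46 (T→C).
That gives 10 mismatches out of 48 aligned sites, so the Hamming distance is 10.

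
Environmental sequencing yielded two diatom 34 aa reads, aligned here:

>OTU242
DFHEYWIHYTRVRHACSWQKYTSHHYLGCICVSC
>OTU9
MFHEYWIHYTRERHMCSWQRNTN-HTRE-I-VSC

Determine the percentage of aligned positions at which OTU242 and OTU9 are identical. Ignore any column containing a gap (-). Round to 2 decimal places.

Excluding the 3 gap columns leaves 31 comparable sites.
Differing sites — 1:D/M; 12:V/E; 15:A/M; 20:K/R; 21:Y/N; 23:S/N; 26:Y/T; 27:L/R; 28:G/E.
22 of the 31 comparable sites match, so the percent identity is 22/31 × 100 = 70.97%.

70.97%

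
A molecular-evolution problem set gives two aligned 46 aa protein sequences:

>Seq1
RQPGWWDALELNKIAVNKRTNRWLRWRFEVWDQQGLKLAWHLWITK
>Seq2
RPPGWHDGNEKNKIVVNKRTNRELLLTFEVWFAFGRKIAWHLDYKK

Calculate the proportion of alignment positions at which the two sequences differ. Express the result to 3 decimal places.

0.391

Differing sites — 2:Q/P; 6:W/H; 8:A/G; 9:L/N; 11:L/K; 15:A/V; 23:W/E; 25:R/L; 26:W/L; 27:R/T; 32:D/F; 33:Q/A; 34:Q/F; 36:L/R; 38:L/I; 43:W/D; 44:I/Y; 45:T/K.
There are 18 differences over 46 sites, so p = 18/46 = 0.391.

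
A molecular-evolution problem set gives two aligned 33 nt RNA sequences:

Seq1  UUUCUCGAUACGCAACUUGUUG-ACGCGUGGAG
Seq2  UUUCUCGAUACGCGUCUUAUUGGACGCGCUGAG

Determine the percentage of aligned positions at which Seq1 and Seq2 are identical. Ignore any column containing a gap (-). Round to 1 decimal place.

Excluding the 1 gap column leaves 32 comparable sites.
The sequences differ at positions 14 (A/G), 15 (A/U), 19 (G/A), 29 (U/C), 30 (G/U).
27 of the 32 comparable sites match, so the percent identity is 27/32 × 100 = 84.4%.

84.4%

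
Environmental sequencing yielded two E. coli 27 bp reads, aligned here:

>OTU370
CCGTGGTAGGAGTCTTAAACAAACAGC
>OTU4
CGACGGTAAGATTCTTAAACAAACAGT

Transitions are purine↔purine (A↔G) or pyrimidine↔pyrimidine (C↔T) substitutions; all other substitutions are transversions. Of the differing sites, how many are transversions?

Mismatches occur at site 2 (C↔G, transversion), site 3 (G↔A, transition), site 4 (T↔C, transition), site 9 (G↔A, transition), site 12 (G↔T, transversion), site 27 (C↔T, transition).
Of the 6 differences, 4 transitions and 2 transversions, so the answer is 2.

2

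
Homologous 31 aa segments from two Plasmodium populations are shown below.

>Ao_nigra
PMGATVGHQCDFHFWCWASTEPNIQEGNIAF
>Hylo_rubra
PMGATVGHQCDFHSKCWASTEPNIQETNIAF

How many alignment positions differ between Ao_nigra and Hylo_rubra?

3

Mismatches occur at site 14 (F↔S), site 15 (W↔K), site 27 (G↔T).
That gives 3 mismatches out of 31 aligned sites, so the Hamming distance is 3.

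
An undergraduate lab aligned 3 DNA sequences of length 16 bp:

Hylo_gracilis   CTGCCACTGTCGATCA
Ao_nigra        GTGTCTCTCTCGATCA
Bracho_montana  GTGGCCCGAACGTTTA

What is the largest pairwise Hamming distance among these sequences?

Pairwise Hamming distances:
  Hylo_gracilis vs Ao_nigra: 4
  Hylo_gracilis vs Bracho_montana: 8
  Ao_nigra vs Bracho_montana: 7
The largest is 8, between Hylo_gracilis and Bracho_montana.

8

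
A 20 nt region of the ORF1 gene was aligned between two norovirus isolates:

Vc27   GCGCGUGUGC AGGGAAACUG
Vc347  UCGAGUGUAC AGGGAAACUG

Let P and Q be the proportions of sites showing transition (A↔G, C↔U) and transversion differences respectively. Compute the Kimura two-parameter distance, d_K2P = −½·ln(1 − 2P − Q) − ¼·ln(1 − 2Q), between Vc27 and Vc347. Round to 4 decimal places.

0.1674

The sequences differ at positions 1 (G/U, transversion), 4 (C/A, transversion), 9 (G/A, transition).
Of the 3 differences, 1 transition and 2 transversions over 20 sites: P = 1/20 = 0.050000, Q = 2/20 = 0.100000.
d = −0.5·ln(0.800000) − 0.25·ln(0.800000) = −0.5·(-0.223144) − 0.25·(-0.223144) = 0.1674.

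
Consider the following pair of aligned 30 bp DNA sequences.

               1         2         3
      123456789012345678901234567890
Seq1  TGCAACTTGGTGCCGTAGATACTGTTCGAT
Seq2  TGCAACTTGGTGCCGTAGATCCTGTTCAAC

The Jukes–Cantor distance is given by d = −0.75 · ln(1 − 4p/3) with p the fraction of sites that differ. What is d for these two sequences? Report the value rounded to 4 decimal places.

Differing sites — 21:A/C; 28:G/A; 30:T/C.
p = 3/30 = 0.100000.
d = −0.75 · ln(1 − (4/3)·0.100000) = −0.75 · ln(0.866667) = −0.75 · (-0.143100) = 0.1073.

0.1073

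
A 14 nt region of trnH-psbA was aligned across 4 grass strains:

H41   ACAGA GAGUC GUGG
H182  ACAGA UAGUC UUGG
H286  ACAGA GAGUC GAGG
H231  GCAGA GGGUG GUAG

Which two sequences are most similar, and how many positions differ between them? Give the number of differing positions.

1

Pairwise Hamming distances:
  H41 vs H182: 2
  H41 vs H286: 1
  H41 vs H231: 4
  H182 vs H286: 3
  H182 vs H231: 6
  H286 vs H231: 5
The smallest is 1, between H41 and H286.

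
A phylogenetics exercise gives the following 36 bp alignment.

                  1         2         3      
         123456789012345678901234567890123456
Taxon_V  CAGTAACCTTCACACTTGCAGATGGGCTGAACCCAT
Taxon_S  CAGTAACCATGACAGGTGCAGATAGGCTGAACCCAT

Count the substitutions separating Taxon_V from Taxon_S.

Differing sites — 9:T/A; 11:C/G; 15:C/G; 16:T/G; 24:G/A.
That gives 5 mismatches out of 36 aligned sites, so the Hamming distance is 5.

5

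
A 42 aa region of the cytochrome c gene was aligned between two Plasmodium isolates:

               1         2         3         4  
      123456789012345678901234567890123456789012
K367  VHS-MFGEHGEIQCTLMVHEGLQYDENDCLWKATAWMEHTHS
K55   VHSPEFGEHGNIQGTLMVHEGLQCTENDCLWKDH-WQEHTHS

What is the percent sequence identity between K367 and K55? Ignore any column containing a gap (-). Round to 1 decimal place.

80.0%

Excluding the 2 gap columns leaves 40 comparable sites.
Mismatches occur at site 5 (M/E), site 11 (E/N), site 14 (C/G), site 24 (Y/C), site 25 (D/T), site 33 (A/D), site 34 (T/H), site 37 (M/Q).
32 of the 40 comparable sites match, so the percent identity is 32/40 × 100 = 80.0%.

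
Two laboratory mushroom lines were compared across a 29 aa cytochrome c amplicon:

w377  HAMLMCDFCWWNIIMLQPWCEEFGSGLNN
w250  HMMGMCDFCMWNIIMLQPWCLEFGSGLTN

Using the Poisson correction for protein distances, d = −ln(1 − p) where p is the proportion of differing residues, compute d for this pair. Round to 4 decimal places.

0.1892

Differing sites — 2:A/M; 4:L/G; 10:W/M; 21:E/L; 28:N/T.
p = 5/29 = 0.172414.
d = −ln(1 − 0.172414) = −ln(0.827586) = 0.1892.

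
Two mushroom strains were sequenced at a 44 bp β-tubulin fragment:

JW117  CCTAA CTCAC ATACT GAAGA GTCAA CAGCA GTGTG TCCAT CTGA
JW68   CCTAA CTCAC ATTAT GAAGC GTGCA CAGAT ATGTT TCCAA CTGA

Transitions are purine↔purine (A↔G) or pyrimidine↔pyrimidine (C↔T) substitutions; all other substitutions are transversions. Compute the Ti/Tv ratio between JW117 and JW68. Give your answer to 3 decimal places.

0.111

Differing sites — 13:A/T (Tv); 14:C/A (Tv); 20:A/C (Tv); 23:C/G (Tv); 24:A/C (Tv); 29:C/A (Tv); 30:A/T (Tv); 31:G/A (Ti); 35:G/T (Tv); 40:T/A (Tv).
Of the 10 differences, 1 transition and 9 transversions, so Ti/Tv = 1/9 = 0.111.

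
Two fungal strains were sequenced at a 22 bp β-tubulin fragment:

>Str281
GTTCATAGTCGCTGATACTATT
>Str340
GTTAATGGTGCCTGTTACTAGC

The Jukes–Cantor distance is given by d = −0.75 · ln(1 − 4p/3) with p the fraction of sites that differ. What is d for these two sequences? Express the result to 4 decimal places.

Differing sites — 4:C/A; 7:A/G; 10:C/G; 11:G/C; 15:A/T; 21:T/G; 22:T/C.
p = 7/22 = 0.318182.
d = −0.75 · ln(1 − (4/3)·0.318182) = −0.75 · ln(0.575757) = −0.75 · (-0.552070) = 0.4141.

0.4141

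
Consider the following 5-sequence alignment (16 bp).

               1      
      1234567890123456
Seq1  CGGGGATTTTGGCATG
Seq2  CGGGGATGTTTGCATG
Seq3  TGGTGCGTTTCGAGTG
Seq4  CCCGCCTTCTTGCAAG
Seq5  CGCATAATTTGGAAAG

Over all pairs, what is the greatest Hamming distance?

Pairwise Hamming distances:
  Seq1 vs Seq2: 2
  Seq1 vs Seq3: 7
  Seq1 vs Seq4: 7
  Seq1 vs Seq5: 6
  Seq2 vs Seq3: 8
  Seq2 vs Seq4: 7
  Seq2 vs Seq5: 8
  Seq3 vs Seq4: 11
  Seq3 vs Seq5: 9
  Seq4 vs Seq5: 8
The largest is 11, between Seq3 and Seq4.

11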